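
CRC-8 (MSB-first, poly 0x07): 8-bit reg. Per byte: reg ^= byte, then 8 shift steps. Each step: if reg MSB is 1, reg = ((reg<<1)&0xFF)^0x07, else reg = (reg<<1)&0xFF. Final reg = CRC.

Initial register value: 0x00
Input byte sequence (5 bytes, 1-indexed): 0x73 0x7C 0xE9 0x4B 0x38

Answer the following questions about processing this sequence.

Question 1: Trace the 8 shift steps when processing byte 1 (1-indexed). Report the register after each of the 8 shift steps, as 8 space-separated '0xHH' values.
Register before byte 1: 0x00
After XOR with byte 0x73: 0x73

Answer: 0xE6 0xCB 0x91 0x25 0x4A 0x94 0x2F 0x5E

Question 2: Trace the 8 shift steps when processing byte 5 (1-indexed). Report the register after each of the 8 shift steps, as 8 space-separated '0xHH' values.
After byte 1 (0x73): reg=0x5E
After byte 2 (0x7C): reg=0xEE
After byte 3 (0xE9): reg=0x15
After byte 4 (0x4B): reg=0x9D
Register before byte 5: 0x9D
After XOR with byte 0x38: 0xA5

Answer: 0x4D 0x9A 0x33 0x66 0xCC 0x9F 0x39 0x72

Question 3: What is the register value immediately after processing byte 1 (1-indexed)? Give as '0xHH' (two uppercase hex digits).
After byte 1 (0x73): reg=0x5E

Answer: 0x5E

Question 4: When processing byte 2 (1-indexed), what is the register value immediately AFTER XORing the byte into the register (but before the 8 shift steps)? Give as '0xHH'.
Answer: 0x22

Derivation:
Register before byte 2: 0x5E
Byte 2: 0x7C
0x5E XOR 0x7C = 0x22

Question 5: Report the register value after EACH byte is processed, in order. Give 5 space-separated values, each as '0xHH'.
0x5E 0xEE 0x15 0x9D 0x72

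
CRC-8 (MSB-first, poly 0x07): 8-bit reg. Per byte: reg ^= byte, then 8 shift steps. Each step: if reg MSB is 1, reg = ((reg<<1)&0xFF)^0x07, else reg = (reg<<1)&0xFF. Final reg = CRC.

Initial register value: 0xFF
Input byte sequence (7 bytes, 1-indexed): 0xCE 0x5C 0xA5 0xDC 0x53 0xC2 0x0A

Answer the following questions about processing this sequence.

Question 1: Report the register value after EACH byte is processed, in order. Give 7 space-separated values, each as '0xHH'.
0x97 0x7F 0x08 0x22 0x50 0xF7 0xFD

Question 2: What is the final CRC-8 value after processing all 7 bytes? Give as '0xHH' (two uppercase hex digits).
Answer: 0xFD

Derivation:
After byte 1 (0xCE): reg=0x97
After byte 2 (0x5C): reg=0x7F
After byte 3 (0xA5): reg=0x08
After byte 4 (0xDC): reg=0x22
After byte 5 (0x53): reg=0x50
After byte 6 (0xC2): reg=0xF7
After byte 7 (0x0A): reg=0xFD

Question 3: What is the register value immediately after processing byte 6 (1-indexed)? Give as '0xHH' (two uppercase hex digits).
Answer: 0xF7

Derivation:
After byte 1 (0xCE): reg=0x97
After byte 2 (0x5C): reg=0x7F
After byte 3 (0xA5): reg=0x08
After byte 4 (0xDC): reg=0x22
After byte 5 (0x53): reg=0x50
After byte 6 (0xC2): reg=0xF7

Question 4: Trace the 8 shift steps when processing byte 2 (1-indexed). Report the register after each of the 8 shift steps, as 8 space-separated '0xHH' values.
After byte 1 (0xCE): reg=0x97
Register before byte 2: 0x97
After XOR with byte 0x5C: 0xCB

Answer: 0x91 0x25 0x4A 0x94 0x2F 0x5E 0xBC 0x7F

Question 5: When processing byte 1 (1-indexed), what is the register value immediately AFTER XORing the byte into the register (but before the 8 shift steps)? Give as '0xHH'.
Register before byte 1: 0xFF
Byte 1: 0xCE
0xFF XOR 0xCE = 0x31

Answer: 0x31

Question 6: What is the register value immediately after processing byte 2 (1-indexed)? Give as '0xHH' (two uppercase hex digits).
After byte 1 (0xCE): reg=0x97
After byte 2 (0x5C): reg=0x7F

Answer: 0x7F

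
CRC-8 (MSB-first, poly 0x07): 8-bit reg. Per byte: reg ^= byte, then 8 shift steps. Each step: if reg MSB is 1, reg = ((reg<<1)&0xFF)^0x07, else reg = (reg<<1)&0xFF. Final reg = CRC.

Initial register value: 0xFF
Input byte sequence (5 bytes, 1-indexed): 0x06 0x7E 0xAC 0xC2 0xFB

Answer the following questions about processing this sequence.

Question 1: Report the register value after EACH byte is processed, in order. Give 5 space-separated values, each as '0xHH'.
0xE1 0xD4 0x6F 0x4A 0x1E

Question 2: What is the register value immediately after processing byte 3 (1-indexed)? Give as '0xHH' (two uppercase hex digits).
After byte 1 (0x06): reg=0xE1
After byte 2 (0x7E): reg=0xD4
After byte 3 (0xAC): reg=0x6F

Answer: 0x6F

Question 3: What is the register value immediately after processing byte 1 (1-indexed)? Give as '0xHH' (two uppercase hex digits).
Answer: 0xE1

Derivation:
After byte 1 (0x06): reg=0xE1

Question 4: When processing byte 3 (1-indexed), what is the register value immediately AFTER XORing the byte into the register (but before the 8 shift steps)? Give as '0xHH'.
Answer: 0x78

Derivation:
Register before byte 3: 0xD4
Byte 3: 0xAC
0xD4 XOR 0xAC = 0x78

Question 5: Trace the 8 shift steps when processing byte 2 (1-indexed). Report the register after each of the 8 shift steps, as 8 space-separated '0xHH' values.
Answer: 0x39 0x72 0xE4 0xCF 0x99 0x35 0x6A 0xD4

Derivation:
After byte 1 (0x06): reg=0xE1
Register before byte 2: 0xE1
After XOR with byte 0x7E: 0x9F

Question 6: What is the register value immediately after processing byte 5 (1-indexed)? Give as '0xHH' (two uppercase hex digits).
Answer: 0x1E

Derivation:
After byte 1 (0x06): reg=0xE1
After byte 2 (0x7E): reg=0xD4
After byte 3 (0xAC): reg=0x6F
After byte 4 (0xC2): reg=0x4A
After byte 5 (0xFB): reg=0x1E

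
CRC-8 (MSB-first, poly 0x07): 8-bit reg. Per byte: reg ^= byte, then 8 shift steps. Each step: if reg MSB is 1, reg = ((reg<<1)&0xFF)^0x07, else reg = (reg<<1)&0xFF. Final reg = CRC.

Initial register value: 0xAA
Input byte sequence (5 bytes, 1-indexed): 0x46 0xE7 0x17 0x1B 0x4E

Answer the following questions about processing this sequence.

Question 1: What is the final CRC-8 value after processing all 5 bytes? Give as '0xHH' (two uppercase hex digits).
Answer: 0x32

Derivation:
After byte 1 (0x46): reg=0x8A
After byte 2 (0xE7): reg=0x04
After byte 3 (0x17): reg=0x79
After byte 4 (0x1B): reg=0x29
After byte 5 (0x4E): reg=0x32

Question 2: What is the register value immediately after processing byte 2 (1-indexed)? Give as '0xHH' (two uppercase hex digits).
After byte 1 (0x46): reg=0x8A
After byte 2 (0xE7): reg=0x04

Answer: 0x04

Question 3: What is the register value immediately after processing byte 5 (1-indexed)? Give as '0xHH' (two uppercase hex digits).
After byte 1 (0x46): reg=0x8A
After byte 2 (0xE7): reg=0x04
After byte 3 (0x17): reg=0x79
After byte 4 (0x1B): reg=0x29
After byte 5 (0x4E): reg=0x32

Answer: 0x32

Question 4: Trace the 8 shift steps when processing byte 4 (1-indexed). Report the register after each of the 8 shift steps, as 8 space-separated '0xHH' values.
After byte 1 (0x46): reg=0x8A
After byte 2 (0xE7): reg=0x04
After byte 3 (0x17): reg=0x79
Register before byte 4: 0x79
After XOR with byte 0x1B: 0x62

Answer: 0xC4 0x8F 0x19 0x32 0x64 0xC8 0x97 0x29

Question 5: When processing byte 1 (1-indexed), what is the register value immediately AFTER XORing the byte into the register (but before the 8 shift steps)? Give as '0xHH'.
Register before byte 1: 0xAA
Byte 1: 0x46
0xAA XOR 0x46 = 0xEC

Answer: 0xEC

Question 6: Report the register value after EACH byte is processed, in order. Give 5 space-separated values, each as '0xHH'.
0x8A 0x04 0x79 0x29 0x32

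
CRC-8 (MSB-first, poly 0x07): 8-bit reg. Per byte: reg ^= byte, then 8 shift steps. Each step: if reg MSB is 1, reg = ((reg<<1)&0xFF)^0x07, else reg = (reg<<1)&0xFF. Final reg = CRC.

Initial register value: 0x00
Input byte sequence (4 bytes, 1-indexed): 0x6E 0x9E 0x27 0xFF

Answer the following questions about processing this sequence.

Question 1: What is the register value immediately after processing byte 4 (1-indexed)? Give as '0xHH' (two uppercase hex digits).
After byte 1 (0x6E): reg=0x0D
After byte 2 (0x9E): reg=0xF0
After byte 3 (0x27): reg=0x2B
After byte 4 (0xFF): reg=0x22

Answer: 0x22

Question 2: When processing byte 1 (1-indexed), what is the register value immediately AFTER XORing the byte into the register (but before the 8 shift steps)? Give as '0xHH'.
Answer: 0x6E

Derivation:
Register before byte 1: 0x00
Byte 1: 0x6E
0x00 XOR 0x6E = 0x6E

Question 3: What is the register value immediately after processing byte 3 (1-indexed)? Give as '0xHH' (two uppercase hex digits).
Answer: 0x2B

Derivation:
After byte 1 (0x6E): reg=0x0D
After byte 2 (0x9E): reg=0xF0
After byte 3 (0x27): reg=0x2B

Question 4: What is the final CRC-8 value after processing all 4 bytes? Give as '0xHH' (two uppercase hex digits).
Answer: 0x22

Derivation:
After byte 1 (0x6E): reg=0x0D
After byte 2 (0x9E): reg=0xF0
After byte 3 (0x27): reg=0x2B
After byte 4 (0xFF): reg=0x22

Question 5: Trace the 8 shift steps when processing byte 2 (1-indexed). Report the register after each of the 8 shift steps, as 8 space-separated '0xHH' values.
Answer: 0x21 0x42 0x84 0x0F 0x1E 0x3C 0x78 0xF0

Derivation:
After byte 1 (0x6E): reg=0x0D
Register before byte 2: 0x0D
After XOR with byte 0x9E: 0x93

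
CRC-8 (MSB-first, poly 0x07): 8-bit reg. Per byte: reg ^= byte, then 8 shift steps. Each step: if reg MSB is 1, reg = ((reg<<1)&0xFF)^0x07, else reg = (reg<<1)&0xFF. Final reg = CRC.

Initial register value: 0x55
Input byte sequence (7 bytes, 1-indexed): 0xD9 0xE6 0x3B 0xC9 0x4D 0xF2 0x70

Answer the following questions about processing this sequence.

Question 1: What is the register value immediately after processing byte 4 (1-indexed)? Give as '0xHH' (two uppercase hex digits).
Answer: 0x75

Derivation:
After byte 1 (0xD9): reg=0xAD
After byte 2 (0xE6): reg=0xF6
After byte 3 (0x3B): reg=0x6D
After byte 4 (0xC9): reg=0x75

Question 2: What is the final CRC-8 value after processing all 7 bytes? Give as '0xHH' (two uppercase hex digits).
Answer: 0xD9

Derivation:
After byte 1 (0xD9): reg=0xAD
After byte 2 (0xE6): reg=0xF6
After byte 3 (0x3B): reg=0x6D
After byte 4 (0xC9): reg=0x75
After byte 5 (0x4D): reg=0xA8
After byte 6 (0xF2): reg=0x81
After byte 7 (0x70): reg=0xD9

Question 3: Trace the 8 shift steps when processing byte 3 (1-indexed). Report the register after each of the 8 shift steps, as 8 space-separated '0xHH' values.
Answer: 0x9D 0x3D 0x7A 0xF4 0xEF 0xD9 0xB5 0x6D

Derivation:
After byte 1 (0xD9): reg=0xAD
After byte 2 (0xE6): reg=0xF6
Register before byte 3: 0xF6
After XOR with byte 0x3B: 0xCD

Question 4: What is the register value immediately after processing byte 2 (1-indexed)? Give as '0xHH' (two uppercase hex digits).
After byte 1 (0xD9): reg=0xAD
After byte 2 (0xE6): reg=0xF6

Answer: 0xF6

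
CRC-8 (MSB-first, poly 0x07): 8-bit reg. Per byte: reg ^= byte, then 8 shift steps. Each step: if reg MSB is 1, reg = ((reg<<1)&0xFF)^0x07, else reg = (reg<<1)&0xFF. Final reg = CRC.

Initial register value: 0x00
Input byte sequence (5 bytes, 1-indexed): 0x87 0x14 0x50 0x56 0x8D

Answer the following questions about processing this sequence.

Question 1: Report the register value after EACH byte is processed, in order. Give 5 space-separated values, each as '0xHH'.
0x9C 0xB1 0xA9 0xF3 0x7D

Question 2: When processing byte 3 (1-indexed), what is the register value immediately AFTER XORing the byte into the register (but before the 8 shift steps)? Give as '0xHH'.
Register before byte 3: 0xB1
Byte 3: 0x50
0xB1 XOR 0x50 = 0xE1

Answer: 0xE1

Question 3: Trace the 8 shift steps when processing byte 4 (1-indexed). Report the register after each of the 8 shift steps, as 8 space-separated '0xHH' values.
Answer: 0xF9 0xF5 0xED 0xDD 0xBD 0x7D 0xFA 0xF3

Derivation:
After byte 1 (0x87): reg=0x9C
After byte 2 (0x14): reg=0xB1
After byte 3 (0x50): reg=0xA9
Register before byte 4: 0xA9
After XOR with byte 0x56: 0xFF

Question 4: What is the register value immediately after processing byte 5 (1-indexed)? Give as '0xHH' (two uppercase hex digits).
After byte 1 (0x87): reg=0x9C
After byte 2 (0x14): reg=0xB1
After byte 3 (0x50): reg=0xA9
After byte 4 (0x56): reg=0xF3
After byte 5 (0x8D): reg=0x7D

Answer: 0x7D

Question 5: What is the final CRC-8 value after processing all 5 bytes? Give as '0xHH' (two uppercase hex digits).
Answer: 0x7D

Derivation:
After byte 1 (0x87): reg=0x9C
After byte 2 (0x14): reg=0xB1
After byte 3 (0x50): reg=0xA9
After byte 4 (0x56): reg=0xF3
After byte 5 (0x8D): reg=0x7D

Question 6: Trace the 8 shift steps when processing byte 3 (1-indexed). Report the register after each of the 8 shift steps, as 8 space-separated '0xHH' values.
After byte 1 (0x87): reg=0x9C
After byte 2 (0x14): reg=0xB1
Register before byte 3: 0xB1
After XOR with byte 0x50: 0xE1

Answer: 0xC5 0x8D 0x1D 0x3A 0x74 0xE8 0xD7 0xA9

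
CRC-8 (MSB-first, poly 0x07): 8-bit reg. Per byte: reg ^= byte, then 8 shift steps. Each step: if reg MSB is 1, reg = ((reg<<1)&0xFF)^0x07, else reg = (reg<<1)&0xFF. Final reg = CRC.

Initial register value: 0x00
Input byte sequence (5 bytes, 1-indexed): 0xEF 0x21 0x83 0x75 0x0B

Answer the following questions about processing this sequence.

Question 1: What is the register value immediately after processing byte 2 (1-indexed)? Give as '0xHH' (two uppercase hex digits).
Answer: 0x67

Derivation:
After byte 1 (0xEF): reg=0x83
After byte 2 (0x21): reg=0x67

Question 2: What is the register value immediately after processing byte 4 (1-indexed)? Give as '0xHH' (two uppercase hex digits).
After byte 1 (0xEF): reg=0x83
After byte 2 (0x21): reg=0x67
After byte 3 (0x83): reg=0xB2
After byte 4 (0x75): reg=0x5B

Answer: 0x5B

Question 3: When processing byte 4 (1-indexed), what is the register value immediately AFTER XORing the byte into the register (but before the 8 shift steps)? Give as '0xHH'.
Register before byte 4: 0xB2
Byte 4: 0x75
0xB2 XOR 0x75 = 0xC7

Answer: 0xC7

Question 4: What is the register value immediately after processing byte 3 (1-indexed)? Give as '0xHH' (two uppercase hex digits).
Answer: 0xB2

Derivation:
After byte 1 (0xEF): reg=0x83
After byte 2 (0x21): reg=0x67
After byte 3 (0x83): reg=0xB2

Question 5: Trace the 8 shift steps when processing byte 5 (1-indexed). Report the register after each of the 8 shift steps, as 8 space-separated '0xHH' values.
After byte 1 (0xEF): reg=0x83
After byte 2 (0x21): reg=0x67
After byte 3 (0x83): reg=0xB2
After byte 4 (0x75): reg=0x5B
Register before byte 5: 0x5B
After XOR with byte 0x0B: 0x50

Answer: 0xA0 0x47 0x8E 0x1B 0x36 0x6C 0xD8 0xB7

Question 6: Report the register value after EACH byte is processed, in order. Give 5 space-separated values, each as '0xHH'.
0x83 0x67 0xB2 0x5B 0xB7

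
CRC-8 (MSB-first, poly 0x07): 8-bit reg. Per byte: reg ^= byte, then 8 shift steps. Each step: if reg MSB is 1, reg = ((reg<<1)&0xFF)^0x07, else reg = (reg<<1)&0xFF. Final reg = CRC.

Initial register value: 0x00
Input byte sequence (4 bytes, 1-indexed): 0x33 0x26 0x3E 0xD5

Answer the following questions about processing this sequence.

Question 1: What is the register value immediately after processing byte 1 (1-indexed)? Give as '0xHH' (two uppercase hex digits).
Answer: 0x99

Derivation:
After byte 1 (0x33): reg=0x99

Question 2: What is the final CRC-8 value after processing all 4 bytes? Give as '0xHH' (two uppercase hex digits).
After byte 1 (0x33): reg=0x99
After byte 2 (0x26): reg=0x34
After byte 3 (0x3E): reg=0x36
After byte 4 (0xD5): reg=0xA7

Answer: 0xA7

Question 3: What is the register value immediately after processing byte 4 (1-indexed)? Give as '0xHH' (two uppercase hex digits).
Answer: 0xA7

Derivation:
After byte 1 (0x33): reg=0x99
After byte 2 (0x26): reg=0x34
After byte 3 (0x3E): reg=0x36
After byte 4 (0xD5): reg=0xA7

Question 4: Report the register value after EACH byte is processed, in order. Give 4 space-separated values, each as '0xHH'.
0x99 0x34 0x36 0xA7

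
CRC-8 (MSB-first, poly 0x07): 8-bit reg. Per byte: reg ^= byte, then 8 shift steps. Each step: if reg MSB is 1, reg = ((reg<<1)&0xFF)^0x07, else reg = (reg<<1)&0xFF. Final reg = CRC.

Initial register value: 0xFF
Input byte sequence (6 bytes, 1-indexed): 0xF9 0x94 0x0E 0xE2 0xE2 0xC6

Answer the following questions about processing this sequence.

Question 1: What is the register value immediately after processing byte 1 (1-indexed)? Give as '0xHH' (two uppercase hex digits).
After byte 1 (0xF9): reg=0x12

Answer: 0x12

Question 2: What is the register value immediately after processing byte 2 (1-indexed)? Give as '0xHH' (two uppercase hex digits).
Answer: 0x9B

Derivation:
After byte 1 (0xF9): reg=0x12
After byte 2 (0x94): reg=0x9B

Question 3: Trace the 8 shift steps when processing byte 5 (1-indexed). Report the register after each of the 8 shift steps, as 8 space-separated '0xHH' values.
After byte 1 (0xF9): reg=0x12
After byte 2 (0x94): reg=0x9B
After byte 3 (0x0E): reg=0xE2
After byte 4 (0xE2): reg=0x00
Register before byte 5: 0x00
After XOR with byte 0xE2: 0xE2

Answer: 0xC3 0x81 0x05 0x0A 0x14 0x28 0x50 0xA0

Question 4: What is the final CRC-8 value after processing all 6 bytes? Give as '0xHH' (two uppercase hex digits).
Answer: 0x35

Derivation:
After byte 1 (0xF9): reg=0x12
After byte 2 (0x94): reg=0x9B
After byte 3 (0x0E): reg=0xE2
After byte 4 (0xE2): reg=0x00
After byte 5 (0xE2): reg=0xA0
After byte 6 (0xC6): reg=0x35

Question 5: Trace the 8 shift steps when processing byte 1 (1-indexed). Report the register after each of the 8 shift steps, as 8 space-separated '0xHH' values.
Register before byte 1: 0xFF
After XOR with byte 0xF9: 0x06

Answer: 0x0C 0x18 0x30 0x60 0xC0 0x87 0x09 0x12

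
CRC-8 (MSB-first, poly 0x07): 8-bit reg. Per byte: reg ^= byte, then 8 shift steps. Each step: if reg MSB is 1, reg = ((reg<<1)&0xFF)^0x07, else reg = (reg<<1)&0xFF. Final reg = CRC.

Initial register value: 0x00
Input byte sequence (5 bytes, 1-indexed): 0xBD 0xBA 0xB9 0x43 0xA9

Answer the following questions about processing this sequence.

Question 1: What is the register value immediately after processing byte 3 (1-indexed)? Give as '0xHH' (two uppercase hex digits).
After byte 1 (0xBD): reg=0x3A
After byte 2 (0xBA): reg=0x89
After byte 3 (0xB9): reg=0x90

Answer: 0x90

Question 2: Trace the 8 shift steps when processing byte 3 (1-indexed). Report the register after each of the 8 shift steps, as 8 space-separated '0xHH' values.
After byte 1 (0xBD): reg=0x3A
After byte 2 (0xBA): reg=0x89
Register before byte 3: 0x89
After XOR with byte 0xB9: 0x30

Answer: 0x60 0xC0 0x87 0x09 0x12 0x24 0x48 0x90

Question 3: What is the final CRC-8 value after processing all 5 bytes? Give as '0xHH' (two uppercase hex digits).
Answer: 0xD3

Derivation:
After byte 1 (0xBD): reg=0x3A
After byte 2 (0xBA): reg=0x89
After byte 3 (0xB9): reg=0x90
After byte 4 (0x43): reg=0x37
After byte 5 (0xA9): reg=0xD3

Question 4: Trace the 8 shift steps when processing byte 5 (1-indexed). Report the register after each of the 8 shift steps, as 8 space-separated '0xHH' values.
After byte 1 (0xBD): reg=0x3A
After byte 2 (0xBA): reg=0x89
After byte 3 (0xB9): reg=0x90
After byte 4 (0x43): reg=0x37
Register before byte 5: 0x37
After XOR with byte 0xA9: 0x9E

Answer: 0x3B 0x76 0xEC 0xDF 0xB9 0x75 0xEA 0xD3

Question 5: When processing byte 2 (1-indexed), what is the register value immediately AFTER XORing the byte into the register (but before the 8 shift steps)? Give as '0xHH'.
Register before byte 2: 0x3A
Byte 2: 0xBA
0x3A XOR 0xBA = 0x80

Answer: 0x80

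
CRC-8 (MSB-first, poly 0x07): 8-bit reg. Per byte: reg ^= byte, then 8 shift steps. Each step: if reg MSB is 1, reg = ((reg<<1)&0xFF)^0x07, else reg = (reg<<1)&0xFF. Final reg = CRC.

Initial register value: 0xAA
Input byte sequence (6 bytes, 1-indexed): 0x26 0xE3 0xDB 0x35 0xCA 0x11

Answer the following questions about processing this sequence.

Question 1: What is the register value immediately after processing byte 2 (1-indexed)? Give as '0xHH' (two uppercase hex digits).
Answer: 0xED

Derivation:
After byte 1 (0x26): reg=0xAD
After byte 2 (0xE3): reg=0xED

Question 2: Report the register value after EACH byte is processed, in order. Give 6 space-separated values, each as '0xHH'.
0xAD 0xED 0x82 0x0C 0x5C 0xE4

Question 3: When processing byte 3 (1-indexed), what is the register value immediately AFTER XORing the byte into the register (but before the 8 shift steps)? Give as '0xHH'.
Answer: 0x36

Derivation:
Register before byte 3: 0xED
Byte 3: 0xDB
0xED XOR 0xDB = 0x36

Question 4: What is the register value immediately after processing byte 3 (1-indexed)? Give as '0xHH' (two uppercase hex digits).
After byte 1 (0x26): reg=0xAD
After byte 2 (0xE3): reg=0xED
After byte 3 (0xDB): reg=0x82

Answer: 0x82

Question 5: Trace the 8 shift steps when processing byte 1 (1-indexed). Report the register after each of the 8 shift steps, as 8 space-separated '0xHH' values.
Register before byte 1: 0xAA
After XOR with byte 0x26: 0x8C

Answer: 0x1F 0x3E 0x7C 0xF8 0xF7 0xE9 0xD5 0xAD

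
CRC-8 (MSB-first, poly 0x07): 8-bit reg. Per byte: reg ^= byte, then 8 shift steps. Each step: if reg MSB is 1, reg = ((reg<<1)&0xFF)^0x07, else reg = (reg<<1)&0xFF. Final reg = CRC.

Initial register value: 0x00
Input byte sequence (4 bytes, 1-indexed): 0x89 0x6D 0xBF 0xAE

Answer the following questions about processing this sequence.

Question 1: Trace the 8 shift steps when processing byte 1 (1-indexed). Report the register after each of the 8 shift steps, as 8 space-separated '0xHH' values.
Answer: 0x15 0x2A 0x54 0xA8 0x57 0xAE 0x5B 0xB6

Derivation:
Register before byte 1: 0x00
After XOR with byte 0x89: 0x89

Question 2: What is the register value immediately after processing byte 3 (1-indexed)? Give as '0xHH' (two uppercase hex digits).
Answer: 0x19

Derivation:
After byte 1 (0x89): reg=0xB6
After byte 2 (0x6D): reg=0x0F
After byte 3 (0xBF): reg=0x19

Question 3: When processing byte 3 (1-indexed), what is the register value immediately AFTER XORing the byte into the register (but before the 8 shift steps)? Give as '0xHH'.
Register before byte 3: 0x0F
Byte 3: 0xBF
0x0F XOR 0xBF = 0xB0

Answer: 0xB0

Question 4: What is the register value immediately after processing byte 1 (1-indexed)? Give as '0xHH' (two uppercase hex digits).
Answer: 0xB6

Derivation:
After byte 1 (0x89): reg=0xB6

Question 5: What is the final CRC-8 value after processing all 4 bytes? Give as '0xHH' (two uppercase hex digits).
After byte 1 (0x89): reg=0xB6
After byte 2 (0x6D): reg=0x0F
After byte 3 (0xBF): reg=0x19
After byte 4 (0xAE): reg=0x0C

Answer: 0x0C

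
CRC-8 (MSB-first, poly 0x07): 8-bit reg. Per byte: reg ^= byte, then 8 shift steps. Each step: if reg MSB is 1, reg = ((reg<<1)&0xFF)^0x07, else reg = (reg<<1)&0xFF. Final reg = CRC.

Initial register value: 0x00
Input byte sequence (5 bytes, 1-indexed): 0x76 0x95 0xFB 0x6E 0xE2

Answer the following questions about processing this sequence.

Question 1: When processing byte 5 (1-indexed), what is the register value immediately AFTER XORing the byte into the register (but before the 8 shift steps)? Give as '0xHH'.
Answer: 0x43

Derivation:
Register before byte 5: 0xA1
Byte 5: 0xE2
0xA1 XOR 0xE2 = 0x43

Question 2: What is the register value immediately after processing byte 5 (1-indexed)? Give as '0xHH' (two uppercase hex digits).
After byte 1 (0x76): reg=0x45
After byte 2 (0x95): reg=0x3E
After byte 3 (0xFB): reg=0x55
After byte 4 (0x6E): reg=0xA1
After byte 5 (0xE2): reg=0xCE

Answer: 0xCE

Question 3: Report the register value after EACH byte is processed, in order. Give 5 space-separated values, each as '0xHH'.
0x45 0x3E 0x55 0xA1 0xCE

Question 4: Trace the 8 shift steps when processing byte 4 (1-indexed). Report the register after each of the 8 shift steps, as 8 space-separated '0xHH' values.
Answer: 0x76 0xEC 0xDF 0xB9 0x75 0xEA 0xD3 0xA1

Derivation:
After byte 1 (0x76): reg=0x45
After byte 2 (0x95): reg=0x3E
After byte 3 (0xFB): reg=0x55
Register before byte 4: 0x55
After XOR with byte 0x6E: 0x3B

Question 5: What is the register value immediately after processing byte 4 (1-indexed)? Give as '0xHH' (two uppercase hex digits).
Answer: 0xA1

Derivation:
After byte 1 (0x76): reg=0x45
After byte 2 (0x95): reg=0x3E
After byte 3 (0xFB): reg=0x55
After byte 4 (0x6E): reg=0xA1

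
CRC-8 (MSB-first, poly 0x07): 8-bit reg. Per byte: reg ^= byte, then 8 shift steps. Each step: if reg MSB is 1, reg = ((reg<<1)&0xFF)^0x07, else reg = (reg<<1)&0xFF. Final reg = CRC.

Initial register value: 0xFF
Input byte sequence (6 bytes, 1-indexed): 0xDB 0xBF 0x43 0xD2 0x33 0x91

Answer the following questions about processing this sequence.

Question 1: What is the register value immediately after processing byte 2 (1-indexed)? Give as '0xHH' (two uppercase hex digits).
After byte 1 (0xDB): reg=0xFC
After byte 2 (0xBF): reg=0xCE

Answer: 0xCE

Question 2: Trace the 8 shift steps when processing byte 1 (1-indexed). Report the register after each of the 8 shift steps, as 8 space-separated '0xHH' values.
Answer: 0x48 0x90 0x27 0x4E 0x9C 0x3F 0x7E 0xFC

Derivation:
Register before byte 1: 0xFF
After XOR with byte 0xDB: 0x24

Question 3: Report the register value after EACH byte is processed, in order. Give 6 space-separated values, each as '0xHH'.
0xFC 0xCE 0xAA 0x6F 0x93 0x0E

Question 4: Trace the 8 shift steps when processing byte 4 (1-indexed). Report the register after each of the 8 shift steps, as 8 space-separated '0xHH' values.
After byte 1 (0xDB): reg=0xFC
After byte 2 (0xBF): reg=0xCE
After byte 3 (0x43): reg=0xAA
Register before byte 4: 0xAA
After XOR with byte 0xD2: 0x78

Answer: 0xF0 0xE7 0xC9 0x95 0x2D 0x5A 0xB4 0x6F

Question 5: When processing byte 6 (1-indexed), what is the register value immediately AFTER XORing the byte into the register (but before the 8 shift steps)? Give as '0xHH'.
Answer: 0x02

Derivation:
Register before byte 6: 0x93
Byte 6: 0x91
0x93 XOR 0x91 = 0x02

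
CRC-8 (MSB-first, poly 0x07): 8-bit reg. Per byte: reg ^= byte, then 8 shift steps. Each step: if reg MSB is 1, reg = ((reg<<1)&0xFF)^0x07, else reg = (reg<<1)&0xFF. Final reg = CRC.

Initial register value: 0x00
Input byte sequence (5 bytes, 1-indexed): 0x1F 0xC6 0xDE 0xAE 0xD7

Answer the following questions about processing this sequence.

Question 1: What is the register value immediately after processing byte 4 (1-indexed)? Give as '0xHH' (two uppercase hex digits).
After byte 1 (0x1F): reg=0x5D
After byte 2 (0xC6): reg=0xC8
After byte 3 (0xDE): reg=0x62
After byte 4 (0xAE): reg=0x6A

Answer: 0x6A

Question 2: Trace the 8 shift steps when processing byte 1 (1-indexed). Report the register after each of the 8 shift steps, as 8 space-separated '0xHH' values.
Answer: 0x3E 0x7C 0xF8 0xF7 0xE9 0xD5 0xAD 0x5D

Derivation:
Register before byte 1: 0x00
After XOR with byte 0x1F: 0x1F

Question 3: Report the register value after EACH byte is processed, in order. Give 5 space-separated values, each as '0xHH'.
0x5D 0xC8 0x62 0x6A 0x3A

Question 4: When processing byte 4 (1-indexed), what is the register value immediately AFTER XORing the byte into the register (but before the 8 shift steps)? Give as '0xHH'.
Answer: 0xCC

Derivation:
Register before byte 4: 0x62
Byte 4: 0xAE
0x62 XOR 0xAE = 0xCC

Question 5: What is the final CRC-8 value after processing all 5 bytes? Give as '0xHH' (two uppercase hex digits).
Answer: 0x3A

Derivation:
After byte 1 (0x1F): reg=0x5D
After byte 2 (0xC6): reg=0xC8
After byte 3 (0xDE): reg=0x62
After byte 4 (0xAE): reg=0x6A
After byte 5 (0xD7): reg=0x3A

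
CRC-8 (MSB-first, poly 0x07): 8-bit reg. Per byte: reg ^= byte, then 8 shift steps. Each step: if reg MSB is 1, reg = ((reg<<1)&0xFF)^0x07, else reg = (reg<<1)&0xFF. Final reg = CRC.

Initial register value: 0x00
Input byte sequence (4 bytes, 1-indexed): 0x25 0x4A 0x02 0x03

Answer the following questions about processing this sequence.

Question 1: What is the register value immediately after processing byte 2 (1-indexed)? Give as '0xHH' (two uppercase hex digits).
After byte 1 (0x25): reg=0xFB
After byte 2 (0x4A): reg=0x1E

Answer: 0x1E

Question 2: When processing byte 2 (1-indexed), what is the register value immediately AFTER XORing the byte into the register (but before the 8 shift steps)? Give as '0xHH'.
Register before byte 2: 0xFB
Byte 2: 0x4A
0xFB XOR 0x4A = 0xB1

Answer: 0xB1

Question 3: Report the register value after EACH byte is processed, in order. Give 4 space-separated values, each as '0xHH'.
0xFB 0x1E 0x54 0xA2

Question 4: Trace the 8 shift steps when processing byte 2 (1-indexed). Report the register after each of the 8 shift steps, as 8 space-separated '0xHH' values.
Answer: 0x65 0xCA 0x93 0x21 0x42 0x84 0x0F 0x1E

Derivation:
After byte 1 (0x25): reg=0xFB
Register before byte 2: 0xFB
After XOR with byte 0x4A: 0xB1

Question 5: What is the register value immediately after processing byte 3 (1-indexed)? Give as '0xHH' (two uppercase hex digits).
After byte 1 (0x25): reg=0xFB
After byte 2 (0x4A): reg=0x1E
After byte 3 (0x02): reg=0x54

Answer: 0x54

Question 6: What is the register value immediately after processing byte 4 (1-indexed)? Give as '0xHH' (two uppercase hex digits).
After byte 1 (0x25): reg=0xFB
After byte 2 (0x4A): reg=0x1E
After byte 3 (0x02): reg=0x54
After byte 4 (0x03): reg=0xA2

Answer: 0xA2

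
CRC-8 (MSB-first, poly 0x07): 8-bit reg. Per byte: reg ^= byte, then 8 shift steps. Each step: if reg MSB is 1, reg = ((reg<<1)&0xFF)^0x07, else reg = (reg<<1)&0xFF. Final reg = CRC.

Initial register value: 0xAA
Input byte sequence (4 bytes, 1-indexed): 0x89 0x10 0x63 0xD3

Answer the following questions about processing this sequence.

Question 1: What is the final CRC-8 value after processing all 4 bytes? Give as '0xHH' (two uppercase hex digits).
After byte 1 (0x89): reg=0xE9
After byte 2 (0x10): reg=0xE1
After byte 3 (0x63): reg=0x87
After byte 4 (0xD3): reg=0xAB

Answer: 0xAB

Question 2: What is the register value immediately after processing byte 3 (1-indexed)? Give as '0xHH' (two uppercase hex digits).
Answer: 0x87

Derivation:
After byte 1 (0x89): reg=0xE9
After byte 2 (0x10): reg=0xE1
After byte 3 (0x63): reg=0x87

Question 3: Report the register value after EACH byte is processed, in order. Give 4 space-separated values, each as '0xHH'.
0xE9 0xE1 0x87 0xAB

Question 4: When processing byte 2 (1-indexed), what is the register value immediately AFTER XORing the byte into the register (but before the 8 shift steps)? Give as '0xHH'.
Answer: 0xF9

Derivation:
Register before byte 2: 0xE9
Byte 2: 0x10
0xE9 XOR 0x10 = 0xF9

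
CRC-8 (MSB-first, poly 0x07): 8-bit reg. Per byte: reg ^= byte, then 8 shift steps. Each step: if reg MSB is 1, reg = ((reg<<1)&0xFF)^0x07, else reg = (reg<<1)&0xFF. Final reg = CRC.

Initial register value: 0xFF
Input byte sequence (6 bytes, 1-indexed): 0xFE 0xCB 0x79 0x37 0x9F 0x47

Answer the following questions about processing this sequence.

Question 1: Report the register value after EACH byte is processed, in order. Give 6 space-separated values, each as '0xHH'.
0x07 0x6A 0x79 0xED 0x59 0x5A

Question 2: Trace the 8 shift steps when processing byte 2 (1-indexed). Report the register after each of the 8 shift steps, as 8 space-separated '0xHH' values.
After byte 1 (0xFE): reg=0x07
Register before byte 2: 0x07
After XOR with byte 0xCB: 0xCC

Answer: 0x9F 0x39 0x72 0xE4 0xCF 0x99 0x35 0x6A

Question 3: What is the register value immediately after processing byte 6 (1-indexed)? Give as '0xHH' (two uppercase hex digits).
Answer: 0x5A

Derivation:
After byte 1 (0xFE): reg=0x07
After byte 2 (0xCB): reg=0x6A
After byte 3 (0x79): reg=0x79
After byte 4 (0x37): reg=0xED
After byte 5 (0x9F): reg=0x59
After byte 6 (0x47): reg=0x5A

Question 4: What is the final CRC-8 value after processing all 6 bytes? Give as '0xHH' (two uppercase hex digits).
Answer: 0x5A

Derivation:
After byte 1 (0xFE): reg=0x07
After byte 2 (0xCB): reg=0x6A
After byte 3 (0x79): reg=0x79
After byte 4 (0x37): reg=0xED
After byte 5 (0x9F): reg=0x59
After byte 6 (0x47): reg=0x5A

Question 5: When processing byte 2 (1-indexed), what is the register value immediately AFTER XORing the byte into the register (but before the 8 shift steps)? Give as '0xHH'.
Answer: 0xCC

Derivation:
Register before byte 2: 0x07
Byte 2: 0xCB
0x07 XOR 0xCB = 0xCC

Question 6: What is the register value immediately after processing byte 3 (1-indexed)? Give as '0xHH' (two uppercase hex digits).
After byte 1 (0xFE): reg=0x07
After byte 2 (0xCB): reg=0x6A
After byte 3 (0x79): reg=0x79

Answer: 0x79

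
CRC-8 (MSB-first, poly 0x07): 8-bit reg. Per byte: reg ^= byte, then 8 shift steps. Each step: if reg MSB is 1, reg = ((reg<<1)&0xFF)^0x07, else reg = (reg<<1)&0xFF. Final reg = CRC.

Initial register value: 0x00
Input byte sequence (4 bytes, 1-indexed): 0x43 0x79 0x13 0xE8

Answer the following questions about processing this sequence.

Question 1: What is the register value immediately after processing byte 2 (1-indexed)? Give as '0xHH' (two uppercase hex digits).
After byte 1 (0x43): reg=0xCE
After byte 2 (0x79): reg=0x0C

Answer: 0x0C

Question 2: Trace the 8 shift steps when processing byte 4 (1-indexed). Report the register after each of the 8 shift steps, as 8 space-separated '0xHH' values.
After byte 1 (0x43): reg=0xCE
After byte 2 (0x79): reg=0x0C
After byte 3 (0x13): reg=0x5D
Register before byte 4: 0x5D
After XOR with byte 0xE8: 0xB5

Answer: 0x6D 0xDA 0xB3 0x61 0xC2 0x83 0x01 0x02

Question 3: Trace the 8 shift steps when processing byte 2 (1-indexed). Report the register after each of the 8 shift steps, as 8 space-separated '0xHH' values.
After byte 1 (0x43): reg=0xCE
Register before byte 2: 0xCE
After XOR with byte 0x79: 0xB7

Answer: 0x69 0xD2 0xA3 0x41 0x82 0x03 0x06 0x0C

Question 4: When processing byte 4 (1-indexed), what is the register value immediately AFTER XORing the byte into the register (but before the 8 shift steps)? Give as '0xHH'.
Register before byte 4: 0x5D
Byte 4: 0xE8
0x5D XOR 0xE8 = 0xB5

Answer: 0xB5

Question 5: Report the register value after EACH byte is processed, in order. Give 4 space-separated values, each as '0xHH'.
0xCE 0x0C 0x5D 0x02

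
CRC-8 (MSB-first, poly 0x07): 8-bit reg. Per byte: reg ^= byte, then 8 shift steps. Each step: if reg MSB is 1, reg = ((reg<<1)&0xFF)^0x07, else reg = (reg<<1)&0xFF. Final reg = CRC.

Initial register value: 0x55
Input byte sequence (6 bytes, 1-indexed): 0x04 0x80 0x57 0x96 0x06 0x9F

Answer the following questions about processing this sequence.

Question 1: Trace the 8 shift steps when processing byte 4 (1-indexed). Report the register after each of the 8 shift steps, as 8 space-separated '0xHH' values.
After byte 1 (0x04): reg=0xB0
After byte 2 (0x80): reg=0x90
After byte 3 (0x57): reg=0x5B
Register before byte 4: 0x5B
After XOR with byte 0x96: 0xCD

Answer: 0x9D 0x3D 0x7A 0xF4 0xEF 0xD9 0xB5 0x6D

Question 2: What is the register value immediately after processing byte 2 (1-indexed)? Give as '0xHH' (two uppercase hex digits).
After byte 1 (0x04): reg=0xB0
After byte 2 (0x80): reg=0x90

Answer: 0x90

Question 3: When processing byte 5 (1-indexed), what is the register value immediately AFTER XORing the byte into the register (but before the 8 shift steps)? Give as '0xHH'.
Register before byte 5: 0x6D
Byte 5: 0x06
0x6D XOR 0x06 = 0x6B

Answer: 0x6B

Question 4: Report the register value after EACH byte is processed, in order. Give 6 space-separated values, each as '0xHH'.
0xB0 0x90 0x5B 0x6D 0x16 0xB6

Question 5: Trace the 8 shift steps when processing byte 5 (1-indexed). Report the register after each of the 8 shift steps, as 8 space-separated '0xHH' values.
After byte 1 (0x04): reg=0xB0
After byte 2 (0x80): reg=0x90
After byte 3 (0x57): reg=0x5B
After byte 4 (0x96): reg=0x6D
Register before byte 5: 0x6D
After XOR with byte 0x06: 0x6B

Answer: 0xD6 0xAB 0x51 0xA2 0x43 0x86 0x0B 0x16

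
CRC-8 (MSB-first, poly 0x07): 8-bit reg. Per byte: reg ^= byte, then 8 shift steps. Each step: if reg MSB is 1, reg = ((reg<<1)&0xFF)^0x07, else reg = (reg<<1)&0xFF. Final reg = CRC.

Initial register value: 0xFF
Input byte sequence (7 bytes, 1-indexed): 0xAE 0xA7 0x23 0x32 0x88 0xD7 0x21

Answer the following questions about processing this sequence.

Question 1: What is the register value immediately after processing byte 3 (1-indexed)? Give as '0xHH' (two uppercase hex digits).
After byte 1 (0xAE): reg=0xB0
After byte 2 (0xA7): reg=0x65
After byte 3 (0x23): reg=0xD5

Answer: 0xD5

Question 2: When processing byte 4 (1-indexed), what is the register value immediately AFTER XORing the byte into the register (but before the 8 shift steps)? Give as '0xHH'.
Answer: 0xE7

Derivation:
Register before byte 4: 0xD5
Byte 4: 0x32
0xD5 XOR 0x32 = 0xE7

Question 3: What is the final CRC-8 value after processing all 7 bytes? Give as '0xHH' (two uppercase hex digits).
After byte 1 (0xAE): reg=0xB0
After byte 2 (0xA7): reg=0x65
After byte 3 (0x23): reg=0xD5
After byte 4 (0x32): reg=0xBB
After byte 5 (0x88): reg=0x99
After byte 6 (0xD7): reg=0xED
After byte 7 (0x21): reg=0x6A

Answer: 0x6A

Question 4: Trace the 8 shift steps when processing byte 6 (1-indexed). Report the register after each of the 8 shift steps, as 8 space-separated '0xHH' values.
Answer: 0x9C 0x3F 0x7E 0xFC 0xFF 0xF9 0xF5 0xED

Derivation:
After byte 1 (0xAE): reg=0xB0
After byte 2 (0xA7): reg=0x65
After byte 3 (0x23): reg=0xD5
After byte 4 (0x32): reg=0xBB
After byte 5 (0x88): reg=0x99
Register before byte 6: 0x99
After XOR with byte 0xD7: 0x4E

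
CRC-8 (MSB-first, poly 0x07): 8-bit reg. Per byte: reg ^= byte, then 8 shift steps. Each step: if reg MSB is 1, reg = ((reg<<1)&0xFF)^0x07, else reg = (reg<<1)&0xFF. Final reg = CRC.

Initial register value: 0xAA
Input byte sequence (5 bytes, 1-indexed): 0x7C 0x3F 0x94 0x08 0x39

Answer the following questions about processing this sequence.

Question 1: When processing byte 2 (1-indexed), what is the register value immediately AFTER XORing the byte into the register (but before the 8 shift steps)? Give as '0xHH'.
Register before byte 2: 0x2C
Byte 2: 0x3F
0x2C XOR 0x3F = 0x13

Answer: 0x13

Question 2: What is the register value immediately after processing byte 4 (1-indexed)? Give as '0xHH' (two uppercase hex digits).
Answer: 0x92

Derivation:
After byte 1 (0x7C): reg=0x2C
After byte 2 (0x3F): reg=0x79
After byte 3 (0x94): reg=0x8D
After byte 4 (0x08): reg=0x92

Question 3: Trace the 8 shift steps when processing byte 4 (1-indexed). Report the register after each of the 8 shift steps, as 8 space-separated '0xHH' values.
Answer: 0x0D 0x1A 0x34 0x68 0xD0 0xA7 0x49 0x92

Derivation:
After byte 1 (0x7C): reg=0x2C
After byte 2 (0x3F): reg=0x79
After byte 3 (0x94): reg=0x8D
Register before byte 4: 0x8D
After XOR with byte 0x08: 0x85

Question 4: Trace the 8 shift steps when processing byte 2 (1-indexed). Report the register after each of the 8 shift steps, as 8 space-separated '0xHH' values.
Answer: 0x26 0x4C 0x98 0x37 0x6E 0xDC 0xBF 0x79

Derivation:
After byte 1 (0x7C): reg=0x2C
Register before byte 2: 0x2C
After XOR with byte 0x3F: 0x13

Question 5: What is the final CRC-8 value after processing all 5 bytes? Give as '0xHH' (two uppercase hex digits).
After byte 1 (0x7C): reg=0x2C
After byte 2 (0x3F): reg=0x79
After byte 3 (0x94): reg=0x8D
After byte 4 (0x08): reg=0x92
After byte 5 (0x39): reg=0x58

Answer: 0x58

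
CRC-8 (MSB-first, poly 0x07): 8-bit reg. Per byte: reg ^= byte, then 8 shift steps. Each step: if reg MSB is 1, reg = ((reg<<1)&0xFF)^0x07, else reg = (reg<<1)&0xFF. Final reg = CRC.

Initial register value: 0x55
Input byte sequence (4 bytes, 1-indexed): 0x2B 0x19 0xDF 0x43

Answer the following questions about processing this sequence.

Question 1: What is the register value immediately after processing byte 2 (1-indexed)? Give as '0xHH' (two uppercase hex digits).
After byte 1 (0x2B): reg=0x7D
After byte 2 (0x19): reg=0x3B

Answer: 0x3B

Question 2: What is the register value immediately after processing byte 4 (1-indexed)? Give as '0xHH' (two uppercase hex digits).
Answer: 0xD9

Derivation:
After byte 1 (0x2B): reg=0x7D
After byte 2 (0x19): reg=0x3B
After byte 3 (0xDF): reg=0xB2
After byte 4 (0x43): reg=0xD9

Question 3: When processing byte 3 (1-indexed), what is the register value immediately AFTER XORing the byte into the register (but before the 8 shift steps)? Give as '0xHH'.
Answer: 0xE4

Derivation:
Register before byte 3: 0x3B
Byte 3: 0xDF
0x3B XOR 0xDF = 0xE4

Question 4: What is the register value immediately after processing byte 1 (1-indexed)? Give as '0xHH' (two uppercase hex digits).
After byte 1 (0x2B): reg=0x7D

Answer: 0x7D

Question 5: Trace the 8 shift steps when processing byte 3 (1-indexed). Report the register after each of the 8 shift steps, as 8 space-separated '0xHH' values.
After byte 1 (0x2B): reg=0x7D
After byte 2 (0x19): reg=0x3B
Register before byte 3: 0x3B
After XOR with byte 0xDF: 0xE4

Answer: 0xCF 0x99 0x35 0x6A 0xD4 0xAF 0x59 0xB2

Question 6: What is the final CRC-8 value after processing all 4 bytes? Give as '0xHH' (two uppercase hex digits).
Answer: 0xD9

Derivation:
After byte 1 (0x2B): reg=0x7D
After byte 2 (0x19): reg=0x3B
After byte 3 (0xDF): reg=0xB2
After byte 4 (0x43): reg=0xD9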